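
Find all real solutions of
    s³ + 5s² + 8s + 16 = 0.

s = -4

Possible rational roots are divisors of 16. Testing s = -4 gives 0, so (s + 4) is a factor.
Divide: s³ + 5s² + 8s + 16 = (s + 4)(s² + s + 4).
The quadratic s² + s + 4 has discriminant -15 < 0, so no further real roots.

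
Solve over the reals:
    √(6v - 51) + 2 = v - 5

v = 10

Isolate the radical: √(6v - 51) = v - 7.
Square both sides: 6v - 51 = (v - 7)².
Expand and rearrange: v² - 20v + 100 = 0.
This gives the repeated root v = 10.
Check in the original equation:
  v = 10: √(9) = 3, while v - 7 = 3 — valid.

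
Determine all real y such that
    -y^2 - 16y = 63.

Bring every term to one side: -y^2 - 16y - 63 = 0.
Factor: -1(y + 7)(y + 9) = 0.
So y = -7 or y = -9.

y = -9 or y = -7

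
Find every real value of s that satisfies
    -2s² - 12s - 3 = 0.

Discriminant: (-12)² − 4·(-2)·(-3) = 120.
Quadratic formula: s = (12 ± √120) / (-4).
So s = -3 - √(30)/2 ≈ -5.7386 or s = -3 + √(30)/2 ≈ -0.2614.

s = -5.7386 or s = -0.2614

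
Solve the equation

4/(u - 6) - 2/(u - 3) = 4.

Multiply both sides by (u - 6)(u - 3):
4(u - 3) - 2(u - 6) = 4(u - 6)(u - 3).
Expand and collect terms: 4u^2 - 38u + 72 = 0.
By the quadratic formula, u = (38 +/- sqrt(292)) / 8, so u ~= 6.886 or u ~= 2.614.
Neither value makes a denominator zero (u != 6, u != 3), so both are valid.

u = 2.614 or u = 6.886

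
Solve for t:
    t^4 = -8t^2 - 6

Let u = t^2. The equation becomes u^2 + 8u + 6 = 0.
By the quadratic formula, u = -4 + sqrt(10) or u = -4 - sqrt(10).
t^2 = -4 + sqrt(10) < 0 has no real solution.
t^2 = -4 - sqrt(10) < 0 has no real solution.

No real solutions.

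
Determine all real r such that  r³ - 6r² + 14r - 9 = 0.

r = 1

Possible rational roots are divisors of -9. Testing r = 1 gives 0, so (r - 1) is a factor.
Divide: r³ - 6r² + 14r - 9 = (r - 1)(r² - 5r + 9).
The quadratic r² - 5r + 9 has discriminant -11 < 0, so no further real roots.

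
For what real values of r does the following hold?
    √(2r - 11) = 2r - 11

Square both sides: 2r - 11 = (2r - 11)².
Expand and rearrange: 4r² - 46r + 132 = 0.
Solving gives r = 6 or r = 5.5.
Check each candidate in the original equation:
  r = 6: √(1) = 1, while 2r - 11 = 1 — valid.
  r = 5.5: √(0) = 0, while 2r - 11 = 0 — valid.

r = 5.5 or r = 6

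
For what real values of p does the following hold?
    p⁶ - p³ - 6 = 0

Let u = p³. The equation becomes u² - u - 6 = 0.
Factor: (u - 3)(u + 2) = 0, so u = 3 or u = -2.
p³ = 3 gives p = ∛(3) ≈ 1.4422.
p³ = -2 gives p = -∛(2) ≈ -1.2599.

p = -1.2599 or p = 1.4422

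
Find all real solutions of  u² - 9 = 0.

u = -3 or u = 3

Factor: (u + 3)(u - 3) = 0.
So u = -3 or u = 3.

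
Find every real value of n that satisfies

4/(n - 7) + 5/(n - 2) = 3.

Multiply both sides by (n - 7)(n - 2):
4(n - 2) + 5(n - 7) = 3(n - 7)(n - 2).
Expand and collect terms: 3n² - 36n + 85 = 0.
By the quadratic formula, n = (36 ± √276) / 6, so n ≈ 8.7689 or n ≈ 3.2311.
Neither value makes a denominator zero (n ≠ 7, n ≠ 2), so both are valid.

n = 3.2311 or n = 8.7689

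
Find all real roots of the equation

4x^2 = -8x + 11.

Rearrange to standard form: 4x^2 + 8x - 11 = 0.
Discriminant: (8)^2 - 4*4*(-11) = 240.
Quadratic formula: x = (-8 +/- sqrt(240)) / 8.
So x = -1 + sqrt(15)/2 ~= 0.9365 or x = -sqrt(15)/2 - 1 ~= -2.9365.

x = -2.9365 or x = 0.9365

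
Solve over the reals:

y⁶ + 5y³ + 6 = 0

Let u = y³. The equation becomes u² + 5u + 6 = 0.
Factor: (u + 3)(u + 2) = 0, so u = -3 or u = -2.
y³ = -3 gives y = -∛(3) ≈ -1.4422.
y³ = -2 gives y = -∛(2) ≈ -1.2599.

y = -1.4422 or y = -1.2599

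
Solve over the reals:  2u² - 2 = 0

Factor: 2(u + 1)(u - 1) = 0.
So u = -1 or u = 1.

u = -1 or u = 1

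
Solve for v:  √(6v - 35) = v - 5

v = 6 or v = 10

Square both sides: 6v - 35 = (v - 5)².
Expand and rearrange: v² - 16v + 60 = 0.
Solving gives v = 10 or v = 6.
Check each candidate in the original equation:
  v = 10: √(25) = 5, while v - 5 = 5 — valid.
  v = 6: √(1) = 1, while v - 5 = 1 — valid.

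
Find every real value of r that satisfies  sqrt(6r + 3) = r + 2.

r = 1

Square both sides: 6r + 3 = (r + 2)^2.
Expand and rearrange: r^2 - 2r + 1 = 0.
This gives the repeated root r = 1.
Check in the original equation:
  r = 1: sqrt(9) = 3, while r + 2 = 3 — valid.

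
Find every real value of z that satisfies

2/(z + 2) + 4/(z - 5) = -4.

z = -2.576 or z = 4.076

Multiply both sides by (z + 2)(z - 5):
2(z - 5) + 4(z + 2) = -4(z + 2)(z - 5).
Expand and collect terms: -4z^2 + 6z + 42 = 0.
By the quadratic formula, z = (-6 +/- sqrt(708)) / -8, so z ~= -2.576 or z ~= 4.076.
Neither value makes a denominator zero (z != -2, z != 5), so both are valid.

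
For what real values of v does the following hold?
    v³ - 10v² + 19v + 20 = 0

Possible rational roots are divisors of 20. Testing v = 4 gives 0, so (v - 4) is a factor.
Divide: v³ - 10v² + 19v + 20 = (v - 4)(v² - 6v - 5).
Apply the quadratic formula to v² - 6v - 5 = 0: v = (6 ± √56)/2, i.e. v ≈ 6.7417 or v ≈ -0.7417.

v = -0.7417 or v = 4 or v = 6.7417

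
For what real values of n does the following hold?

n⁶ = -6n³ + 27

Let u = n³. The equation becomes u² + 6u - 27 = 0.
Factor: (u + 9)(u - 3) = 0, so u = -9 or u = 3.
n³ = -9 gives n = -∛(9) ≈ -2.0801.
n³ = 3 gives n = ∛(3) ≈ 1.4422.

n = -2.0801 or n = 1.4422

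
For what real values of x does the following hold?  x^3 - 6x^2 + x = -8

Rearrange: x^3 - 6x^2 + x + 8 = 0.
Possible rational roots are divisors of 8. Testing x = -1 gives 0, so (x + 1) is a factor.
Divide: x^3 - 6x^2 + x + 8 = (x + 1)(x^2 - 7x + 8).
Apply the quadratic formula to x^2 - 7x + 8 = 0: x = (7 +/- sqrt(17))/2, i.e. x ~= 5.5616 or x ~= 1.4384.

x = -1 or x = 1.4384 or x = 5.5616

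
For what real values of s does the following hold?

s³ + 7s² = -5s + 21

Rearrange: s³ + 7s² + 5s - 21 = 0.
Possible rational roots are divisors of -21. Testing s = -3 gives 0, so (s + 3) is a factor.
Divide: s³ + 7s² + 5s - 21 = (s + 3)(s² + 4s - 7).
Apply the quadratic formula to s² + 4s - 7 = 0: s = (-4 ± √44)/2, i.e. s ≈ 1.3166 or s ≈ -5.3166.

s = -5.3166 or s = -3 or s = 1.3166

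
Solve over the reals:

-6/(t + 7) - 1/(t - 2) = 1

t = -13.4162 or t = 1.4162

Multiply both sides by (t + 7)(t - 2):
-6(t - 2) - (t + 7) = (t + 7)(t - 2).
Expand and collect terms: t^2 + 12t - 19 = 0.
By the quadratic formula, t = (-12 +/- sqrt(220)) / 2, so t ~= 1.4162 or t ~= -13.4162.
Neither value makes a denominator zero (t != -7, t != 2), so both are valid.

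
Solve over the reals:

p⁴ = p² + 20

Let u = p². The equation becomes u² - u - 20 = 0.
Factor: (u + 4)(u - 5) = 0, so u = -4 or u = 5.
p² = -4 < 0 has no real solution.
p² = 5 gives p = ±√(5) ≈ ±2.2361.

p = -2.2361 or p = 2.2361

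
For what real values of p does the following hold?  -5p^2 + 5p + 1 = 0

p = -0.1708 or p = 1.1708

Discriminant: (5)^2 - 4*(-5)*1 = 45.
Quadratic formula: p = (-5 +/- sqrt(45)) / (-10).
So p = 1/2 - 3*sqrt(5)/10 ~= -0.1708 or p = 1/2 + 3*sqrt(5)/10 ~= 1.1708.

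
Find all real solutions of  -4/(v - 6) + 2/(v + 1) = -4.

Multiply both sides by (v - 6)(v + 1):
-4(v + 1) + 2(v - 6) = -4(v - 6)(v + 1).
Expand and collect terms: -4v² + 22v + 40 = 0.
By the quadratic formula, v = (-22 ± √1124) / -8, so v ≈ -1.4408 or v ≈ 6.9408.
Neither value makes a denominator zero (v ≠ 6, v ≠ -1), so both are valid.

v = -1.4408 or v = 6.9408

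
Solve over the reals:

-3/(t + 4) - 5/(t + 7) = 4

t = -8.5 or t = -4.5

Multiply both sides by (t + 4)(t + 7):
-3(t + 7) - 5(t + 4) = 4(t + 4)(t + 7).
Expand and collect terms: 4t^2 + 52t + 153 = 0.
Factor or apply the quadratic formula: t = -4.5 or t = -8.5.
Neither value makes a denominator zero (t != -4, t != -7), so both are valid.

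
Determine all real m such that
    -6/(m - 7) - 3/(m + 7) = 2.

m = -8.8502 or m = 4.3502

Multiply both sides by (m - 7)(m + 7):
-6(m + 7) - 3(m - 7) = 2(m - 7)(m + 7).
Expand and collect terms: 2m² + 9m - 77 = 0.
By the quadratic formula, m = (-9 ± √697) / 4, so m ≈ 4.3502 or m ≈ -8.8502.
Neither value makes a denominator zero (m ≠ 7, m ≠ -7), so both are valid.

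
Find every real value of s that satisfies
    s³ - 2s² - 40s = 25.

Rearrange: s³ - 2s² - 40s - 25 = 0.
Possible rational roots are divisors of -25. Testing s = -5 gives 0, so (s + 5) is a factor.
Divide: s³ - 2s² - 40s - 25 = (s + 5)(s² - 7s - 5).
Apply the quadratic formula to s² - 7s - 5 = 0: s = (7 ± √69)/2, i.e. s ≈ 7.6533 or s ≈ -0.6533.

s = -5 or s = -0.6533 or s = 7.6533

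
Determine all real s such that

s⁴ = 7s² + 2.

Let u = s². The equation becomes u² - 7u - 2 = 0.
By the quadratic formula, u = 7/2 + √(57)/2 or u = 7/2 - √(57)/2.
s² = 7/2 + √(57)/2 gives s = ±√(7/2 + √(57)/2) ≈ ±2.6972.
s² = 7/2 - √(57)/2 < 0 has no real solution.

s = -2.6972 or s = 2.6972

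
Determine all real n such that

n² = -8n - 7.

Bring every term to one side: n² + 8n + 7 = 0.
Factor: (n + 1)(n + 7) = 0.
So n = -1 or n = -7.

n = -7 or n = -1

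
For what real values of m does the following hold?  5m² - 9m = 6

Rearrange to standard form: 5m² - 9m - 6 = 0.
Discriminant: (-9)² − 4·5·(-6) = 201.
Quadratic formula: m = (9 ± √201) / 10.
So m = 9/10 + √(201)/10 ≈ 2.3177 or m = 9/10 - √(201)/10 ≈ -0.5177.

m = -0.5177 or m = 2.3177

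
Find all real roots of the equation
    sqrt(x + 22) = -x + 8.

x = 3

Square both sides: x + 22 = (-x + 8)^2.
Expand and rearrange: x^2 - 17x + 42 = 0.
Solving gives x = 14 or x = 3.
Check each candidate in the original equation:
  x = 14: sqrt(36) = 6, while -x + 8 = -6 — extraneous.
  x = 3: sqrt(25) = 5, while -x + 8 = 5 — valid.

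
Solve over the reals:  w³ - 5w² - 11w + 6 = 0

w = -2 or w = 0.4586 or w = 6.5414

Possible rational roots are divisors of 6. Testing w = -2 gives 0, so (w + 2) is a factor.
Divide: w³ - 5w² - 11w + 6 = (w + 2)(w² - 7w + 3).
Apply the quadratic formula to w² - 7w + 3 = 0: w = (7 ± √37)/2, i.e. w ≈ 6.5414 or w ≈ 0.4586.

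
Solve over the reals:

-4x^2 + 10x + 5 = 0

x = -0.4271 or x = 2.9271

Discriminant: (10)^2 - 4*(-4)*5 = 180.
Quadratic formula: x = (-10 +/- sqrt(180)) / (-8).
So x = 5/4 - 3*sqrt(5)/4 ~= -0.4271 or x = 5/4 + 3*sqrt(5)/4 ~= 2.9271.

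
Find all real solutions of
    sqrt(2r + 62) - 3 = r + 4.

r = 1

Isolate the radical: sqrt(2r + 62) = r + 7.
Square both sides: 2r + 62 = (r + 7)^2.
Expand and rearrange: r^2 + 12r - 13 = 0.
Solving gives r = 1 or r = -13.
Check each candidate in the original equation:
  r = 1: sqrt(64) = 8, while r + 7 = 8 — valid.
  r = -13: sqrt(36) = 6, while r + 7 = -6 — extraneous.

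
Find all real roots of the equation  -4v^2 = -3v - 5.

v = -0.8042 or v = 1.5542

Rearrange to standard form: -4v^2 + 3v + 5 = 0.
Discriminant: (3)^2 - 4*(-4)*5 = 89.
Quadratic formula: v = (-3 +/- sqrt(89)) / (-8).
So v = 3/8 - sqrt(89)/8 ~= -0.8042 or v = 3/8 + sqrt(89)/8 ~= 1.5542.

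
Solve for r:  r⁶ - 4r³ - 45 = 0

r = -1.71 or r = 2.0801

Let u = r³. The equation becomes u² - 4u - 45 = 0.
Factor: (u + 5)(u - 9) = 0, so u = -5 or u = 9.
r³ = -5 gives r = -∛(5) ≈ -1.71.
r³ = 9 gives r = ∛(9) ≈ 2.0801.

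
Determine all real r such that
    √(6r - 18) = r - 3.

Square both sides: 6r - 18 = (r - 3)².
Expand and rearrange: r² - 12r + 27 = 0.
Solving gives r = 9 or r = 3.
Check each candidate in the original equation:
  r = 9: √(36) = 6, while r - 3 = 6 — valid.
  r = 3: √(0) = 0, while r - 3 = 0 — valid.

r = 3 or r = 9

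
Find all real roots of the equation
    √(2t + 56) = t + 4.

t = 4

Square both sides: 2t + 56 = (t + 4)².
Expand and rearrange: t² + 6t - 40 = 0.
Solving gives t = 4 or t = -10.
Check each candidate in the original equation:
  t = 4: √(64) = 8, while t + 4 = 8 — valid.
  t = -10: √(36) = 6, while t + 4 = -6 — extraneous.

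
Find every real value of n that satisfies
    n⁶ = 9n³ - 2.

n = 0.6109 or n = 2.0624

Let u = n³. The equation becomes u² - 9u + 2 = 0.
By the quadratic formula, u = √(73)/2 + 9/2 or u = 9/2 - √(73)/2.
n³ = √(73)/2 + 9/2 gives n = ∛(√(73)/2 + 9/2) ≈ 2.0624.
n³ = 9/2 - √(73)/2 gives n = ∛(9/2 - √(73)/2) ≈ 0.6109.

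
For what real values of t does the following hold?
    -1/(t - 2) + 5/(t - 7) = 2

Multiply both sides by (t - 2)(t - 7):
-(t - 7) + 5(t - 2) = 2(t - 2)(t - 7).
Expand and collect terms: 2t^2 - 22t + 31 = 0.
By the quadratic formula, t = (22 +/- sqrt(236)) / 4, so t ~= 9.3406 or t ~= 1.6594.
Neither value makes a denominator zero (t != 2, t != 7), so both are valid.

t = 1.6594 or t = 9.3406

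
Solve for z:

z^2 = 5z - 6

Bring every term to one side: z^2 - 5z + 6 = 0.
Factor: (z - 2)(z - 3) = 0.
So z = 2 or z = 3.

z = 2 or z = 3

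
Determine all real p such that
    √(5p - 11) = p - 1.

p = 3 or p = 4

Square both sides: 5p - 11 = (p - 1)².
Expand and rearrange: p² - 7p + 12 = 0.
Solving gives p = 4 or p = 3.
Check each candidate in the original equation:
  p = 4: √(9) = 3, while p - 1 = 3 — valid.
  p = 3: √(4) = 2, while p - 1 = 2 — valid.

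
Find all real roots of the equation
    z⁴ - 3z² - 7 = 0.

z = -2.1311 or z = 2.1311

Let u = z². The equation becomes u² - 3u - 7 = 0.
By the quadratic formula, u = 3/2 + √(37)/2 or u = 3/2 - √(37)/2.
z² = 3/2 + √(37)/2 gives z = ±√(3/2 + √(37)/2) ≈ ±2.1311.
z² = 3/2 - √(37)/2 < 0 has no real solution.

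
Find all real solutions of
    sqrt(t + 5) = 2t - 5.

Square both sides: t + 5 = (2t - 5)^2.
Expand and rearrange: 4t^2 - 21t + 20 = 0.
Solving gives t = 4 or t = 1.25.
Check each candidate in the original equation:
  t = 4: sqrt(9) = 3, while 2t - 5 = 3 — valid.
  t = 1.25: sqrt(6.25) = 2.5, while 2t - 5 = -2.5 — extraneous.

t = 4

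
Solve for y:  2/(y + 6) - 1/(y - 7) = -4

y = -6.4909 or y = 7.2409

Multiply both sides by (y + 6)(y - 7):
2(y - 7) - (y + 6) = -4(y + 6)(y - 7).
Expand and collect terms: -4y² + 3y + 188 = 0.
By the quadratic formula, y = (-3 ± √3017) / -8, so y ≈ -6.4909 or y ≈ 7.2409.
Neither value makes a denominator zero (y ≠ -6, y ≠ 7), so both are valid.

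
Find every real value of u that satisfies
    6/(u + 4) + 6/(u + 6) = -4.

Multiply both sides by (u + 4)(u + 6):
6(u + 6) + 6(u + 4) = -4(u + 4)(u + 6).
Expand and collect terms: -4u² - 52u - 156 = 0.
By the quadratic formula, u = (52 ± √208) / -8, so u ≈ -8.3028 or u ≈ -4.6972.
Neither value makes a denominator zero (u ≠ -4, u ≠ -6), so both are valid.

u = -8.3028 or u = -4.6972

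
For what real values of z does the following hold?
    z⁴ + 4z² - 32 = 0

z = -2 or z = 2

Let u = z². The equation becomes u² + 4u - 32 = 0.
Factor: (u - 4)(u + 8) = 0, so u = 4 or u = -8.
z² = 4 gives z = ±2.
z² = -8 < 0 has no real solution.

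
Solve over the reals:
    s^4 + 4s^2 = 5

Let u = s^2. The equation becomes u^2 + 4u - 5 = 0.
Factor: (u + 5)(u - 1) = 0, so u = -5 or u = 1.
s^2 = -5 < 0 has no real solution.
s^2 = 1 gives s = +/-1.

s = -1 or s = 1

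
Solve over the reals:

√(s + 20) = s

Square both sides: s + 20 = (s)².
Expand and rearrange: s² - s - 20 = 0.
Solving gives s = 5 or s = -4.
Check each candidate in the original equation:
  s = 5: √(25) = 5, while s = 5 — valid.
  s = -4: √(16) = 4, while s = -4 — extraneous.

s = 5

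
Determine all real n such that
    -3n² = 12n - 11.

Rearrange to standard form: -3n² - 12n + 11 = 0.
Discriminant: (-12)² − 4·(-3)·11 = 276.
Quadratic formula: n = (12 ± √276) / (-6).
So n = -√(69)/3 - 2 ≈ -4.7689 or n = -2 + √(69)/3 ≈ 0.7689.

n = -4.7689 or n = 0.7689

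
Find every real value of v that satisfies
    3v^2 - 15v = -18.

v = 2 or v = 3

Bring every term to one side: 3v^2 - 15v + 18 = 0.
Factor: 3(v - 3)(v - 2) = 0.
So v = 3 or v = 2.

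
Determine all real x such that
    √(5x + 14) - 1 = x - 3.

Isolate the radical: √(5x + 14) = x - 2.
Square both sides: 5x + 14 = (x - 2)².
Expand and rearrange: x² - 9x - 10 = 0.
Solving gives x = 10 or x = -1.
Check each candidate in the original equation:
  x = 10: √(64) = 8, while x - 2 = 8 — valid.
  x = -1: √(9) = 3, while x - 2 = -3 — extraneous.

x = 10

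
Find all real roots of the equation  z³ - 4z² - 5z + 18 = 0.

Possible rational roots are divisors of 18. Testing z = 2 gives 0, so (z - 2) is a factor.
Divide: z³ - 4z² - 5z + 18 = (z - 2)(z² - 2z - 9).
Apply the quadratic formula to z² - 2z - 9 = 0: z = (2 ± √40)/2, i.e. z ≈ 4.1623 or z ≈ -2.1623.

z = -2.1623 or z = 2 or z = 4.1623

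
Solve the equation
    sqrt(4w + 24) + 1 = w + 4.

Isolate the radical: sqrt(4w + 24) = w + 3.
Square both sides: 4w + 24 = (w + 3)^2.
Expand and rearrange: w^2 + 2w - 15 = 0.
Solving gives w = 3 or w = -5.
Check each candidate in the original equation:
  w = 3: sqrt(36) = 6, while w + 3 = 6 — valid.
  w = -5: sqrt(4) = 2, while w + 3 = -2 — extraneous.

w = 3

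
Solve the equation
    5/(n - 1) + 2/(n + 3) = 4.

n = -2.6281 or n = 2.3781

Multiply both sides by (n - 1)(n + 3):
5(n + 3) + 2(n - 1) = 4(n - 1)(n + 3).
Expand and collect terms: 4n² + n - 25 = 0.
By the quadratic formula, n = (-1 ± √401) / 8, so n ≈ 2.3781 or n ≈ -2.6281.
Neither value makes a denominator zero (n ≠ 1, n ≠ -3), so both are valid.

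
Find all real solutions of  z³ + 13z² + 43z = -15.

Rearrange: z³ + 13z² + 43z + 15 = 0.
Possible rational roots are divisors of 15. Testing z = -5 gives 0, so (z + 5) is a factor.
Divide: z³ + 13z² + 43z + 15 = (z + 5)(z² + 8z + 3).
Apply the quadratic formula to z² + 8z + 3 = 0: z = (-8 ± √52)/2, i.e. z ≈ -0.3944 or z ≈ -7.6056.

z = -7.6056 or z = -5 or z = -0.3944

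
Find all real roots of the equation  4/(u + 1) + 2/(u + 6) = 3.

u = -5.4861 or u = 0.4861

Multiply both sides by (u + 1)(u + 6):
4(u + 6) + 2(u + 1) = 3(u + 1)(u + 6).
Expand and collect terms: 3u^2 + 15u - 8 = 0.
By the quadratic formula, u = (-15 +/- sqrt(321)) / 6, so u ~= 0.4861 or u ~= -5.4861.
Neither value makes a denominator zero (u != -1, u != -6), so both are valid.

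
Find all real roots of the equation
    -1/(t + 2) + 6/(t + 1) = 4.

Multiply both sides by (t + 2)(t + 1):
-(t + 1) + 6(t + 2) = 4(t + 2)(t + 1).
Expand and collect terms: 4t² + 7t - 3 = 0.
By the quadratic formula, t = (-7 ± √97) / 8, so t ≈ 0.3561 or t ≈ -2.1061.
Neither value makes a denominator zero (t ≠ -2, t ≠ -1), so both are valid.

t = -2.1061 or t = 0.3561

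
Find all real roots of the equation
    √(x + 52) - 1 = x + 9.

Isolate the radical: √(x + 52) = x + 10.
Square both sides: x + 52 = (x + 10)².
Expand and rearrange: x² + 19x + 48 = 0.
Solving gives x = -3 or x = -16.
Check each candidate in the original equation:
  x = -3: √(49) = 7, while x + 10 = 7 — valid.
  x = -16: √(36) = 6, while x + 10 = -6 — extraneous.

x = -3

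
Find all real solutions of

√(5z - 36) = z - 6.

Square both sides: 5z - 36 = (z - 6)².
Expand and rearrange: z² - 17z + 72 = 0.
Solving gives z = 9 or z = 8.
Check each candidate in the original equation:
  z = 9: √(9) = 3, while z - 6 = 3 — valid.
  z = 8: √(4) = 2, while z - 6 = 2 — valid.

z = 8 or z = 9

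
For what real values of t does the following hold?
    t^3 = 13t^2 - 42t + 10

Rearrange: t^3 - 13t^2 + 42t - 10 = 0.
Possible rational roots are divisors of -10. Testing t = 5 gives 0, so (t - 5) is a factor.
Divide: t^3 - 13t^2 + 42t - 10 = (t - 5)(t^2 - 8t + 2).
Apply the quadratic formula to t^2 - 8t + 2 = 0: t = (8 +/- sqrt(56))/2, i.e. t ~= 7.7417 or t ~= 0.2583.

t = 0.2583 or t = 5 or t = 7.7417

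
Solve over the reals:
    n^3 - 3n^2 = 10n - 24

Rearrange: n^3 - 3n^2 - 10n + 24 = 0.
Possible rational roots are divisors of 24. Testing n = -3 gives 0, so (n + 3) is a factor.
Divide: n^3 - 3n^2 - 10n + 24 = (n + 3)(n^2 - 6n + 8).
Factor the quadratic: n = 4 or n = 2.

n = -3 or n = 2 or n = 4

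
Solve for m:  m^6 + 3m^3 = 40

m = -2 or m = 1.71

Let u = m^3. The equation becomes u^2 + 3u - 40 = 0.
Factor: (u + 8)(u - 5) = 0, so u = -8 or u = 5.
m^3 = -8 gives m = -2.
m^3 = 5 gives m = (5)^(1/3) ~= 1.71.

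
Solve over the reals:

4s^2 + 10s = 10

Rearrange to standard form: 4s^2 + 10s - 10 = 0.
Discriminant: (10)^2 - 4*4*(-10) = 260.
Quadratic formula: s = (-10 +/- sqrt(260)) / 8.
So s = -5/4 + sqrt(65)/4 ~= 0.7656 or s = -sqrt(65)/4 - 5/4 ~= -3.2656.

s = -3.2656 or s = 0.7656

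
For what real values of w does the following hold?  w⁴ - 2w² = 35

w = -2.6458 or w = 2.6458

Let u = w². The equation becomes u² - 2u - 35 = 0.
Factor: (u + 5)(u - 7) = 0, so u = -5 or u = 7.
w² = -5 < 0 has no real solution.
w² = 7 gives w = ±√(7) ≈ ±2.6458.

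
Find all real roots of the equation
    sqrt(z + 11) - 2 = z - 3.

Isolate the radical: sqrt(z + 11) = z - 1.
Square both sides: z + 11 = (z - 1)^2.
Expand and rearrange: z^2 - 3z - 10 = 0.
Solving gives z = 5 or z = -2.
Check each candidate in the original equation:
  z = 5: sqrt(16) = 4, while z - 1 = 4 — valid.
  z = -2: sqrt(9) = 3, while z - 1 = -3 — extraneous.

z = 5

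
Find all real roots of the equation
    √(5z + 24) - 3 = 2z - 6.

Isolate the radical: √(5z + 24) = 2z - 3.
Square both sides: 5z + 24 = (2z - 3)².
Expand and rearrange: 4z² - 17z - 15 = 0.
Solving gives z = 5 or z = -0.75.
Check each candidate in the original equation:
  z = 5: √(49) = 7, while 2z - 3 = 7 — valid.
  z = -0.75: √(20.25) = 4.5, while 2z - 3 = -4.5 — extraneous.

z = 5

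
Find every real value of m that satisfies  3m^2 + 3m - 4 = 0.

Discriminant: (3)^2 - 4*3*(-4) = 57.
Quadratic formula: m = (-3 +/- sqrt(57)) / 6.
So m = -1/2 + sqrt(57)/6 ~= 0.7583 or m = -sqrt(57)/6 - 1/2 ~= -1.7583.

m = -1.7583 or m = 0.7583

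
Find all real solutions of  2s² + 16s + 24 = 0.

Factor: 2(s + 2)(s + 6) = 0.
So s = -2 or s = -6.

s = -6 or s = -2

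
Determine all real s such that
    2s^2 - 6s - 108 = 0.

s = -6 or s = 9

Factor: 2(s + 6)(s - 9) = 0.
So s = -6 or s = 9.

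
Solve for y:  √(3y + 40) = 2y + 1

Square both sides: 3y + 40 = (2y + 1)².
Expand and rearrange: 4y² + y - 39 = 0.
Solving gives y = 3 or y = -3.25.
Check each candidate in the original equation:
  y = 3: √(49) = 7, while 2y + 1 = 7 — valid.
  y = -3.25: √(30.25) = 5.5, while 2y + 1 = -5.5 — extraneous.

y = 3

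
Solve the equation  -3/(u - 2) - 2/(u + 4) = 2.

u = -5.2604 or u = 0.7604

Multiply both sides by (u - 2)(u + 4):
-3(u + 4) - 2(u - 2) = 2(u - 2)(u + 4).
Expand and collect terms: 2u² + 9u - 8 = 0.
By the quadratic formula, u = (-9 ± √145) / 4, so u ≈ 0.7604 or u ≈ -5.2604.
Neither value makes a denominator zero (u ≠ 2, u ≠ -4), so both are valid.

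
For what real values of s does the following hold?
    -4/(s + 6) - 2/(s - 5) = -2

s = -4.1962 or s = 6.1962

Multiply both sides by (s + 6)(s - 5):
-4(s - 5) - 2(s + 6) = -2(s + 6)(s - 5).
Expand and collect terms: -2s² + 4s + 52 = 0.
By the quadratic formula, s = (-4 ± √432) / -4, so s ≈ -4.1962 or s ≈ 6.1962.
Neither value makes a denominator zero (s ≠ -6, s ≠ 5), so both are valid.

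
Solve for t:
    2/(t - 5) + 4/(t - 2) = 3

t = 3 or t = 6

Multiply both sides by (t - 5)(t - 2):
2(t - 2) + 4(t - 5) = 3(t - 5)(t - 2).
Expand and collect terms: 3t² - 27t + 54 = 0.
Factor or apply the quadratic formula: t = 6 or t = 3.
Neither value makes a denominator zero (t ≠ 5, t ≠ 2), so both are valid.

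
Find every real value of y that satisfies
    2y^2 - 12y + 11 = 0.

Discriminant: (-12)^2 - 4*2*11 = 56.
Quadratic formula: y = (12 +/- sqrt(56)) / 4.
So y = sqrt(14)/2 + 3 ~= 4.8708 or y = 3 - sqrt(14)/2 ~= 1.1292.

y = 1.1292 or y = 4.8708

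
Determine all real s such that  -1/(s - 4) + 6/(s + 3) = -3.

s = -4.928 or s = 4.2613

Multiply both sides by (s - 4)(s + 3):
-(s + 3) + 6(s - 4) = -3(s - 4)(s + 3).
Expand and collect terms: -3s² - 2s + 63 = 0.
By the quadratic formula, s = (2 ± √760) / -6, so s ≈ -4.928 or s ≈ 4.2613.
Neither value makes a denominator zero (s ≠ 4, s ≠ -3), so both are valid.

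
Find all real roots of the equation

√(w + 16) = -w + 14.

Square both sides: w + 16 = (-w + 14)².
Expand and rearrange: w² - 29w + 180 = 0.
Solving gives w = 20 or w = 9.
Check each candidate in the original equation:
  w = 20: √(36) = 6, while -w + 14 = -6 — extraneous.
  w = 9: √(25) = 5, while -w + 14 = 5 — valid.

w = 9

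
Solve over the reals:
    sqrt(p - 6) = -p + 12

Square both sides: p - 6 = (-p + 12)^2.
Expand and rearrange: p^2 - 25p + 150 = 0.
Solving gives p = 15 or p = 10.
Check each candidate in the original equation:
  p = 15: sqrt(9) = 3, while -p + 12 = -3 — extraneous.
  p = 10: sqrt(4) = 2, while -p + 12 = 2 — valid.

p = 10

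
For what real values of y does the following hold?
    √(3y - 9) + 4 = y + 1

y = 3 or y = 6

Isolate the radical: √(3y - 9) = y - 3.
Square both sides: 3y - 9 = (y - 3)².
Expand and rearrange: y² - 9y + 18 = 0.
Solving gives y = 6 or y = 3.
Check each candidate in the original equation:
  y = 6: √(9) = 3, while y - 3 = 3 — valid.
  y = 3: √(0) = 0, while y - 3 = 0 — valid.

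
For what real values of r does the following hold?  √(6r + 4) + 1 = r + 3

r = 0 or r = 2

Isolate the radical: √(6r + 4) = r + 2.
Square both sides: 6r + 4 = (r + 2)².
Expand and rearrange: r² - 2r = 0.
Solving gives r = 2 or r = 0.
Check each candidate in the original equation:
  r = 2: √(16) = 4, while r + 2 = 4 — valid.
  r = 0: √(4) = 2, while r + 2 = 2 — valid.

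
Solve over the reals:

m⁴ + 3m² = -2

No real solutions.

Let u = m². The equation becomes u² + 3u + 2 = 0.
Factor: (u + 2)(u + 1) = 0, so u = -2 or u = -1.
m² = -2 < 0 has no real solution.
m² = -1 < 0 has no real solution.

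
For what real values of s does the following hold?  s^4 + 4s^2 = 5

Let u = s^2. The equation becomes u^2 + 4u - 5 = 0.
Factor: (u - 1)(u + 5) = 0, so u = 1 or u = -5.
s^2 = 1 gives s = +/-1.
s^2 = -5 < 0 has no real solution.

s = -1 or s = 1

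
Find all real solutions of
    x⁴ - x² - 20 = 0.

Let u = x². The equation becomes u² - u - 20 = 0.
Factor: (u + 4)(u - 5) = 0, so u = -4 or u = 5.
x² = -4 < 0 has no real solution.
x² = 5 gives x = ±√(5) ≈ ±2.2361.

x = -2.2361 or x = 2.2361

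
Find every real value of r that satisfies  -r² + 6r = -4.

r = -0.6056 or r = 6.6056

Rearrange to standard form: -r² + 6r + 4 = 0.
Discriminant: (6)² − 4·(-1)·4 = 52.
Quadratic formula: r = (-6 ± √52) / (-2).
So r = 3 - √(13) ≈ -0.6056 or r = 3 + √(13) ≈ 6.6056.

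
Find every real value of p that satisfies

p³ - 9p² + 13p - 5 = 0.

p = 0.6834 or p = 1 or p = 7.3166

Possible rational roots are divisors of -5. Testing p = 1 gives 0, so (p - 1) is a factor.
Divide: p³ - 9p² + 13p - 5 = (p - 1)(p² - 8p + 5).
Apply the quadratic formula to p² - 8p + 5 = 0: p = (8 ± √44)/2, i.e. p ≈ 7.3166 or p ≈ 0.6834.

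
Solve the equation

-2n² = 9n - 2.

n = -4.7122 or n = 0.2122

Rearrange to standard form: -2n² - 9n + 2 = 0.
Discriminant: (-9)² − 4·(-2)·2 = 97.
Quadratic formula: n = (9 ± √97) / (-4).
So n = -√(97)/4 - 9/4 ≈ -4.7122 or n = -9/4 + √(97)/4 ≈ 0.2122.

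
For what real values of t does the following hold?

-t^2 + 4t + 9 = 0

t = -1.6056 or t = 5.6056

Discriminant: (4)^2 - 4*(-1)*9 = 52.
Quadratic formula: t = (-4 +/- sqrt(52)) / (-2).
So t = 2 - sqrt(13) ~= -1.6056 or t = 2 + sqrt(13) ~= 5.6056.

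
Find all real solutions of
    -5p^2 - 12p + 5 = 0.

p = -2.762 or p = 0.362

Discriminant: (-12)^2 - 4*(-5)*5 = 244.
Quadratic formula: p = (12 +/- sqrt(244)) / (-10).
So p = -sqrt(61)/5 - 6/5 ~= -2.762 or p = -6/5 + sqrt(61)/5 ~= 0.362.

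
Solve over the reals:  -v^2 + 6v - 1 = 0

v = 0.1716 or v = 5.8284

Discriminant: (6)^2 - 4*(-1)*(-1) = 32.
Quadratic formula: v = (-6 +/- sqrt(32)) / (-2).
So v = 3 - 2*sqrt(2) ~= 0.1716 or v = 2*sqrt(2) + 3 ~= 5.8284.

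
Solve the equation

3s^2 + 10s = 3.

s = -3.6103 or s = 0.277

Rearrange to standard form: 3s^2 + 10s - 3 = 0.
Discriminant: (10)^2 - 4*3*(-3) = 136.
Quadratic formula: s = (-10 +/- sqrt(136)) / 6.
So s = -5/3 + sqrt(34)/3 ~= 0.277 or s = -sqrt(34)/3 - 5/3 ~= -3.6103.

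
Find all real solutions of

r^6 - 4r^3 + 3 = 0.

Let u = r^3. The equation becomes u^2 - 4u + 3 = 0.
Factor: (u - 3)(u - 1) = 0, so u = 3 or u = 1.
r^3 = 3 gives r = (3)^(1/3) ~= 1.4422.
r^3 = 1 gives r = 1.

r = 1 or r = 1.4422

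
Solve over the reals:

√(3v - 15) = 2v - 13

Square both sides: 3v - 15 = (2v - 13)².
Expand and rearrange: 4v² - 55v + 184 = 0.
Solving gives v = 8 or v = 5.75.
Check each candidate in the original equation:
  v = 8: √(9) = 3, while 2v - 13 = 3 — valid.
  v = 5.75: √(2.25) = 1.5, while 2v - 13 = -1.5 — extraneous.

v = 8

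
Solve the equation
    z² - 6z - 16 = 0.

z = -2 or z = 8

Factor: (z - 8)(z + 2) = 0.
So z = 8 or z = -2.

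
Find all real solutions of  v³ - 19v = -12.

Rearrange: v³ - 19v + 12 = 0.
Possible rational roots are divisors of 12. Testing v = 4 gives 0, so (v - 4) is a factor.
Divide: v³ - 19v + 12 = (v - 4)(v² + 4v - 3).
Apply the quadratic formula to v² + 4v - 3 = 0: v = (-4 ± √28)/2, i.e. v ≈ 0.6458 or v ≈ -4.6458.

v = -4.6458 or v = 0.6458 or v = 4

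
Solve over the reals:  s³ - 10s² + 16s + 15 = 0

Possible rational roots are divisors of 15. Testing s = 3 gives 0, so (s - 3) is a factor.
Divide: s³ - 10s² + 16s + 15 = (s - 3)(s² - 7s - 5).
Apply the quadratic formula to s² - 7s - 5 = 0: s = (7 ± √69)/2, i.e. s ≈ 7.6533 or s ≈ -0.6533.

s = -0.6533 or s = 3 or s = 7.6533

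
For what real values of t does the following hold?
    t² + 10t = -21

Bring every term to one side: t² + 10t + 21 = 0.
Factor: (t + 3)(t + 7) = 0.
So t = -3 or t = -7.

t = -7 or t = -3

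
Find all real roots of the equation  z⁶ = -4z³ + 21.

z = -1.9129 or z = 1.4422

Let u = z³. The equation becomes u² + 4u - 21 = 0.
Factor: (u - 3)(u + 7) = 0, so u = 3 or u = -7.
z³ = 3 gives z = ∛(3) ≈ 1.4422.
z³ = -7 gives z = -∛(7) ≈ -1.9129.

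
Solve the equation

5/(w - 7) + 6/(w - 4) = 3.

Multiply both sides by (w - 7)(w - 4):
5(w - 4) + 6(w - 7) = 3(w - 7)(w - 4).
Expand and collect terms: 3w² - 44w + 146 = 0.
By the quadratic formula, w = (44 ± √184) / 6, so w ≈ 9.5941 or w ≈ 5.0726.
Neither value makes a denominator zero (w ≠ 7, w ≠ 4), so both are valid.

w = 5.0726 or w = 9.5941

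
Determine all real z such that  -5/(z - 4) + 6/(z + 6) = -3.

Multiply both sides by (z - 4)(z + 6):
-5(z + 6) + 6(z - 4) = -3(z - 4)(z + 6).
Expand and collect terms: -3z² - 7z + 126 = 0.
By the quadratic formula, z = (7 ± √1561) / -6, so z ≈ -7.7516 or z ≈ 5.4182.
Neither value makes a denominator zero (z ≠ 4, z ≠ -6), so both are valid.

z = -7.7516 or z = 5.4182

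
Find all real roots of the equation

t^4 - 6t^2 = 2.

Let u = t^2. The equation becomes u^2 - 6u - 2 = 0.
By the quadratic formula, u = 3 + sqrt(11) or u = 3 - sqrt(11).
t^2 = 3 + sqrt(11) gives t = +/-sqrt(3 + sqrt(11)) ~= +/-2.5133.
t^2 = 3 - sqrt(11) < 0 has no real solution.

t = -2.5133 or t = 2.5133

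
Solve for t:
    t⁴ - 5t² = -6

Let u = t². The equation becomes u² - 5u + 6 = 0.
Factor: (u - 2)(u - 3) = 0, so u = 2 or u = 3.
t² = 2 gives t = ±√(2) ≈ ±1.4142.
t² = 3 gives t = ±√(3) ≈ ±1.7321.

t = -1.7321 or t = -1.4142 or t = 1.4142 or t = 1.7321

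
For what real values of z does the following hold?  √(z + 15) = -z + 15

z = 10

Square both sides: z + 15 = (-z + 15)².
Expand and rearrange: z² - 31z + 210 = 0.
Solving gives z = 21 or z = 10.
Check each candidate in the original equation:
  z = 21: √(36) = 6, while -z + 15 = -6 — extraneous.
  z = 10: √(25) = 5, while -z + 15 = 5 — valid.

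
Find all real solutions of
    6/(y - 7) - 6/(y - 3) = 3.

Multiply both sides by (y - 7)(y - 3):
6(y - 3) - 6(y - 7) = 3(y - 7)(y - 3).
Expand and collect terms: 3y² - 30y + 39 = 0.
By the quadratic formula, y = (30 ± √432) / 6, so y ≈ 8.4641 or y ≈ 1.5359.
Neither value makes a denominator zero (y ≠ 7, y ≠ 3), so both are valid.

y = 1.5359 or y = 8.4641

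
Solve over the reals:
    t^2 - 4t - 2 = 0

t = -0.4495 or t = 4.4495

Discriminant: (-4)^2 - 4*1*(-2) = 24.
Quadratic formula: t = (4 +/- sqrt(24)) / 2.
So t = 2 + sqrt(6) ~= 4.4495 or t = 2 - sqrt(6) ~= -0.4495.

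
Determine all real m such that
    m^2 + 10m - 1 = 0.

m = -10.099 or m = 0.099

Discriminant: (10)^2 - 4*1*(-1) = 104.
Quadratic formula: m = (-10 +/- sqrt(104)) / 2.
So m = -5 + sqrt(26) ~= 0.099 or m = -sqrt(26) - 5 ~= -10.099.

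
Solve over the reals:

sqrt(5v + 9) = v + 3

Square both sides: 5v + 9 = (v + 3)^2.
Expand and rearrange: v^2 + v = 0.
Solving gives v = 0 or v = -1.
Check each candidate in the original equation:
  v = 0: sqrt(9) = 3, while v + 3 = 3 — valid.
  v = -1: sqrt(4) = 2, while v + 3 = 2 — valid.

v = -1 or v = 0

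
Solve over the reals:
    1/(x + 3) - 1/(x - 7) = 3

x = -2.6547 or x = 6.6547

Multiply both sides by (x + 3)(x - 7):
(x - 7) - (x + 3) = 3(x + 3)(x - 7).
Expand and collect terms: 3x² - 12x - 53 = 0.
By the quadratic formula, x = (12 ± √780) / 6, so x ≈ 6.6547 or x ≈ -2.6547.
Neither value makes a denominator zero (x ≠ -3, x ≠ 7), so both are valid.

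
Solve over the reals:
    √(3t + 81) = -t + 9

Square both sides: 3t + 81 = (-t + 9)².
Expand and rearrange: t² - 21t = 0.
Solving gives t = 21 or t = 0.
Check each candidate in the original equation:
  t = 21: √(144) = 12, while -t + 9 = -12 — extraneous.
  t = 0: √(81) = 9, while -t + 9 = 9 — valid.

t = 0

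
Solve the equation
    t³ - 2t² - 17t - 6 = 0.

Possible rational roots are divisors of -6. Testing t = -3 gives 0, so (t + 3) is a factor.
Divide: t³ - 2t² - 17t - 6 = (t + 3)(t² - 5t - 2).
Apply the quadratic formula to t² - 5t - 2 = 0: t = (5 ± √33)/2, i.e. t ≈ 5.3723 or t ≈ -0.3723.

t = -3 or t = -0.3723 or t = 5.3723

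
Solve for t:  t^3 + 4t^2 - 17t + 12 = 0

Possible rational roots are divisors of 12. Testing t = 1 gives 0, so (t - 1) is a factor.
Divide: t^3 + 4t^2 - 17t + 12 = (t - 1)(t^2 + 5t - 12).
Apply the quadratic formula to t^2 + 5t - 12 = 0: t = (-5 +/- sqrt(73))/2, i.e. t ~= 1.772 or t ~= -6.772.

t = -6.772 or t = 1 or t = 1.772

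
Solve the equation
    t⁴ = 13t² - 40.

t = -2.8284 or t = -2.2361 or t = 2.2361 or t = 2.8284

Let u = t². The equation becomes u² - 13u + 40 = 0.
Factor: (u - 8)(u - 5) = 0, so u = 8 or u = 5.
t² = 8 gives t = ±2·√(2) ≈ ±2.8284.
t² = 5 gives t = ±√(5) ≈ ±2.2361.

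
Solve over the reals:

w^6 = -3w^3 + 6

Let u = w^3. The equation becomes u^2 + 3u - 6 = 0.
By the quadratic formula, u = -3/2 + sqrt(33)/2 or u = -sqrt(33)/2 - 3/2.
w^3 = -3/2 + sqrt(33)/2 gives w = (-3/2 + sqrt(33)/2)^(1/3) ~= 1.1113.
w^3 = -sqrt(33)/2 - 3/2 gives w = -(3/2 + sqrt(33)/2)^(1/3) ~= -1.6352.

w = -1.6352 or w = 1.1113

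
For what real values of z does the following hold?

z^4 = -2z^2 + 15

z = -1.7321 or z = 1.7321

Let u = z^2. The equation becomes u^2 + 2u - 15 = 0.
Factor: (u + 5)(u - 3) = 0, so u = -5 or u = 3.
z^2 = -5 < 0 has no real solution.
z^2 = 3 gives z = +/-sqrt(3) ~= +/-1.7321.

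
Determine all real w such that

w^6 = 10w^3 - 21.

Let u = w^3. The equation becomes u^2 - 10u + 21 = 0.
Factor: (u - 3)(u - 7) = 0, so u = 3 or u = 7.
w^3 = 3 gives w = (3)^(1/3) ~= 1.4422.
w^3 = 7 gives w = (7)^(1/3) ~= 1.9129.

w = 1.4422 or w = 1.9129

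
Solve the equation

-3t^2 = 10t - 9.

Rearrange to standard form: -3t^2 - 10t + 9 = 0.
Discriminant: (-10)^2 - 4*(-3)*9 = 208.
Quadratic formula: t = (10 +/- sqrt(208)) / (-6).
So t = -2*sqrt(13)/3 - 5/3 ~= -4.0704 or t = -5/3 + 2*sqrt(13)/3 ~= 0.737.

t = -4.0704 or t = 0.737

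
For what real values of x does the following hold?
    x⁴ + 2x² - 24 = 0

Let u = x². The equation becomes u² + 2u - 24 = 0.
Factor: (u - 4)(u + 6) = 0, so u = 4 or u = -6.
x² = 4 gives x = ±2.
x² = -6 < 0 has no real solution.

x = -2 or x = 2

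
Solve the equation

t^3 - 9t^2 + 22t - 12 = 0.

Possible rational roots are divisors of -12. Testing t = 3 gives 0, so (t - 3) is a factor.
Divide: t^3 - 9t^2 + 22t - 12 = (t - 3)(t^2 - 6t + 4).
Apply the quadratic formula to t^2 - 6t + 4 = 0: t = (6 +/- sqrt(20))/2, i.e. t ~= 5.2361 or t ~= 0.7639.

t = 0.7639 or t = 3 or t = 5.2361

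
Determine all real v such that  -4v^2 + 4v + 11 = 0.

v = -1.2321 or v = 2.2321

Discriminant: (4)^2 - 4*(-4)*11 = 192.
Quadratic formula: v = (-4 +/- sqrt(192)) / (-8).
So v = 1/2 - sqrt(3) ~= -1.2321 or v = 1/2 + sqrt(3) ~= 2.2321.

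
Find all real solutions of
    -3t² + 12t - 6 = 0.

Discriminant: (12)² − 4·(-3)·(-6) = 72.
Quadratic formula: t = (-12 ± √72) / (-6).
So t = 2 - √(2) ≈ 0.5858 or t = √(2) + 2 ≈ 3.4142.

t = 0.5858 or t = 3.4142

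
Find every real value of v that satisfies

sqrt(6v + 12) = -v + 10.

v = 4

Square both sides: 6v + 12 = (-v + 10)^2.
Expand and rearrange: v^2 - 26v + 88 = 0.
Solving gives v = 22 or v = 4.
Check each candidate in the original equation:
  v = 22: sqrt(144) = 12, while -v + 10 = -12 — extraneous.
  v = 4: sqrt(36) = 6, while -v + 10 = 6 — valid.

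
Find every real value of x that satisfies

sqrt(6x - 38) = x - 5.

x = 7 or x = 9

Square both sides: 6x - 38 = (x - 5)^2.
Expand and rearrange: x^2 - 16x + 63 = 0.
Solving gives x = 9 or x = 7.
Check each candidate in the original equation:
  x = 9: sqrt(16) = 4, while x - 5 = 4 — valid.
  x = 7: sqrt(4) = 2, while x - 5 = 2 — valid.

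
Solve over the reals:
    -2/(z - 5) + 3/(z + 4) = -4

z = -4.7133 or z = 5.4633

Multiply both sides by (z - 5)(z + 4):
-2(z + 4) + 3(z - 5) = -4(z - 5)(z + 4).
Expand and collect terms: -4z^2 + 3z + 103 = 0.
By the quadratic formula, z = (-3 +/- sqrt(1657)) / -8, so z ~= -4.7133 or z ~= 5.4633.
Neither value makes a denominator zero (z != 5, z != -4), so both are valid.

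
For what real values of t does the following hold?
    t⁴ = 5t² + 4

t = -2.3878 or t = 2.3878

Let u = t². The equation becomes u² - 5u - 4 = 0.
By the quadratic formula, u = 5/2 + √(41)/2 or u = 5/2 - √(41)/2.
t² = 5/2 + √(41)/2 gives t = ±√(5/2 + √(41)/2) ≈ ±2.3878.
t² = 5/2 - √(41)/2 < 0 has no real solution.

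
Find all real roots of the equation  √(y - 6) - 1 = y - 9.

y = 10

Isolate the radical: √(y - 6) = y - 8.
Square both sides: y - 6 = (y - 8)².
Expand and rearrange: y² - 17y + 70 = 0.
Solving gives y = 10 or y = 7.
Check each candidate in the original equation:
  y = 10: √(4) = 2, while y - 8 = 2 — valid.
  y = 7: √(1) = 1, while y - 8 = -1 — extraneous.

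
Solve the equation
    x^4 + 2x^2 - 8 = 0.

x = -1.4142 or x = 1.4142

Let u = x^2. The equation becomes u^2 + 2u - 8 = 0.
Factor: (u + 4)(u - 2) = 0, so u = -4 or u = 2.
x^2 = -4 < 0 has no real solution.
x^2 = 2 gives x = +/-sqrt(2) ~= +/-1.4142.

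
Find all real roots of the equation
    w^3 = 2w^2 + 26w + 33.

Rearrange: w^3 - 2w^2 - 26w - 33 = 0.
Possible rational roots are divisors of -33. Testing w = -3 gives 0, so (w + 3) is a factor.
Divide: w^3 - 2w^2 - 26w - 33 = (w + 3)(w^2 - 5w - 11).
Apply the quadratic formula to w^2 - 5w - 11 = 0: w = (5 +/- sqrt(69))/2, i.e. w ~= 6.6533 or w ~= -1.6533.

w = -3 or w = -1.6533 or w = 6.6533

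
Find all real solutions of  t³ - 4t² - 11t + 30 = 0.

Possible rational roots are divisors of 30. Testing t = 5 gives 0, so (t - 5) is a factor.
Divide: t³ - 4t² - 11t + 30 = (t - 5)(t² + t - 6).
Factor the quadratic: t = 2 or t = -3.

t = -3 or t = 2 or t = 5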